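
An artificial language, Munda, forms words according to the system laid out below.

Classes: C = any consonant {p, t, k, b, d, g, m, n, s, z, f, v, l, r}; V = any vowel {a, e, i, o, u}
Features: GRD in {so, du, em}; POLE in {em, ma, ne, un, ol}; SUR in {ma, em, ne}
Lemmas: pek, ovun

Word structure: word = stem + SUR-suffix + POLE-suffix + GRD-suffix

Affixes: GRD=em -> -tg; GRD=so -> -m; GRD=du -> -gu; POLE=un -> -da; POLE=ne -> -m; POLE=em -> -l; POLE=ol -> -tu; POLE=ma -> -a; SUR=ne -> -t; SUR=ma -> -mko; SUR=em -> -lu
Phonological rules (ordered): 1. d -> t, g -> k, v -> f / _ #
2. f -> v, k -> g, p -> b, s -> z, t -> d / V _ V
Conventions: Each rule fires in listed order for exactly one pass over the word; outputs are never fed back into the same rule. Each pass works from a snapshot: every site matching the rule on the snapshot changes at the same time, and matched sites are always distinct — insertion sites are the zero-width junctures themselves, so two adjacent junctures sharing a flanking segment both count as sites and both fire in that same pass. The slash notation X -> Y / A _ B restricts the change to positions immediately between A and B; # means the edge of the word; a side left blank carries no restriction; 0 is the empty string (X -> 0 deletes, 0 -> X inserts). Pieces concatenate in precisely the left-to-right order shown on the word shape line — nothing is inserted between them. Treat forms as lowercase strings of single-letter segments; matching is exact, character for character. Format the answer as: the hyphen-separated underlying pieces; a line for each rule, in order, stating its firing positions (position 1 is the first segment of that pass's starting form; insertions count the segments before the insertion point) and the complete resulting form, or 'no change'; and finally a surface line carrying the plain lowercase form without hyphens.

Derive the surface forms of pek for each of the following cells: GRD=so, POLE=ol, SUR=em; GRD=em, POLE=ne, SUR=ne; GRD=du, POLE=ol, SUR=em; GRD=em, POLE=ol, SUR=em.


cell GRD=so, POLE=ol, SUR=em:
underlying: pek-lu-tu-m
1. d -> t, g -> k, v -> f / _ #: no change
2. f -> v, k -> g, p -> b, s -> z, t -> d / V _ V: fires at position(s) 6: pekludum
surface: pekludum

cell GRD=em, POLE=ne, SUR=ne:
underlying: pek-t-m-tg
1. d -> t, g -> k, v -> f / _ #: fires at position(s) 7: pektmtk
2. f -> v, k -> g, p -> b, s -> z, t -> d / V _ V: no change
surface: pektmtk

cell GRD=du, POLE=ol, SUR=em:
underlying: pek-lu-tu-gu
1. d -> t, g -> k, v -> f / _ #: no change
2. f -> v, k -> g, p -> b, s -> z, t -> d / V _ V: fires at position(s) 6: pekludugu
surface: pekludugu

cell GRD=em, POLE=ol, SUR=em:
underlying: pek-lu-tu-tg
1. d -> t, g -> k, v -> f / _ #: fires at position(s) 9: peklututk
2. f -> v, k -> g, p -> b, s -> z, t -> d / V _ V: fires at position(s) 6: pekludutk
surface: pekludutk


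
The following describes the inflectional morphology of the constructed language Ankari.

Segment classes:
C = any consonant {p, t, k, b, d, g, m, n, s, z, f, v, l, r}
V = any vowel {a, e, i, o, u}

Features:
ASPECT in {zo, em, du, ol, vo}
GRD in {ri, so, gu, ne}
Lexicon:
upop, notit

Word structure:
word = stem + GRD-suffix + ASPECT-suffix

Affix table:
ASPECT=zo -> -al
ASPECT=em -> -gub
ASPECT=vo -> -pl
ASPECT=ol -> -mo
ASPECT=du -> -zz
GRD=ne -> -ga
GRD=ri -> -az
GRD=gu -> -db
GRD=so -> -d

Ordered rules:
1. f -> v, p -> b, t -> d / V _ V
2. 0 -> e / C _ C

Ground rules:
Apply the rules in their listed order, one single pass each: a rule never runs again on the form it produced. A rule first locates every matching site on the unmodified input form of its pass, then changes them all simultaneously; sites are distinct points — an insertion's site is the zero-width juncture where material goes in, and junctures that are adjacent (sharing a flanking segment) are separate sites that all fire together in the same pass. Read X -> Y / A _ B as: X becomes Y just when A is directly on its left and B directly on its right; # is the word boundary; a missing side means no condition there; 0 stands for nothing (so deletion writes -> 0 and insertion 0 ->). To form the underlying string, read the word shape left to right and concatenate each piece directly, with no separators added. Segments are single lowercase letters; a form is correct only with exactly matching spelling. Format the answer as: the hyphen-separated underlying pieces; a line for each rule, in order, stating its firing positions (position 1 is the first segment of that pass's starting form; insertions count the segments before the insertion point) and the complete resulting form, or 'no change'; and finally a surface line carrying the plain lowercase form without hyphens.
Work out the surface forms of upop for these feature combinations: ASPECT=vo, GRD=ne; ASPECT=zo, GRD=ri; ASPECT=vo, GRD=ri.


cell ASPECT=vo, GRD=ne:
underlying: upop-ga-pl
1. f -> v, p -> b, t -> d / V _ V: fires at position(s) 2: ubopgapl
2. 0 -> e / C _ C: inserts after position(s) 4, 7: ubopegapel
surface: ubopegapel

cell ASPECT=zo, GRD=ri:
underlying: upop-az-al
1. f -> v, p -> b, t -> d / V _ V: fires at position(s) 2, 4: ubobazal
2. 0 -> e / C _ C: no change
surface: ubobazal

cell ASPECT=vo, GRD=ri:
underlying: upop-az-pl
1. f -> v, p -> b, t -> d / V _ V: fires at position(s) 2, 4: ubobazpl
2. 0 -> e / C _ C: inserts after position(s) 6, 7: ubobazepel
surface: ubobazepel


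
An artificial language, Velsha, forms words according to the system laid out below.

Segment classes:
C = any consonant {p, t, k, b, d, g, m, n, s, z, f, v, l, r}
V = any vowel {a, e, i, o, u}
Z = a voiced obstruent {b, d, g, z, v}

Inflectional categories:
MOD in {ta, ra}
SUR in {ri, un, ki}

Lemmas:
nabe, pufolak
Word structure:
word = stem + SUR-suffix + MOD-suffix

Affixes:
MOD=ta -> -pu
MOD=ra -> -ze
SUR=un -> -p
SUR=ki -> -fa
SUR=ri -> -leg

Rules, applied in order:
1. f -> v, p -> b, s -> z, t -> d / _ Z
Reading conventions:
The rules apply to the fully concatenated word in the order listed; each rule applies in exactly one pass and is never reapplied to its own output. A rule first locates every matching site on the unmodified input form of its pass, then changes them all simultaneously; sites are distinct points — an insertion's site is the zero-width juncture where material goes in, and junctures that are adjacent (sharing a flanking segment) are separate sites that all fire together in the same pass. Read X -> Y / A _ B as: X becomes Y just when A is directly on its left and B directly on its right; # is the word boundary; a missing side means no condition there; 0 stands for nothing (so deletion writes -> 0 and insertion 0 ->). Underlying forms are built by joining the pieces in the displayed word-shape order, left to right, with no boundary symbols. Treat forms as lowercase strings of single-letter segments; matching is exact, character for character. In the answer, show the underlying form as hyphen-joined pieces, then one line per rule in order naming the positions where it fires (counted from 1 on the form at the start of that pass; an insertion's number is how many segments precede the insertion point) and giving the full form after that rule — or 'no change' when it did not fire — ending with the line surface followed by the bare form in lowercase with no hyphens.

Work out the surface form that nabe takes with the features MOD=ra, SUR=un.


underlying: nabe-p-ze
1. f -> v, p -> b, s -> z, t -> d / _ Z: fires at position(s) 5: nabebze
surface: nabebze


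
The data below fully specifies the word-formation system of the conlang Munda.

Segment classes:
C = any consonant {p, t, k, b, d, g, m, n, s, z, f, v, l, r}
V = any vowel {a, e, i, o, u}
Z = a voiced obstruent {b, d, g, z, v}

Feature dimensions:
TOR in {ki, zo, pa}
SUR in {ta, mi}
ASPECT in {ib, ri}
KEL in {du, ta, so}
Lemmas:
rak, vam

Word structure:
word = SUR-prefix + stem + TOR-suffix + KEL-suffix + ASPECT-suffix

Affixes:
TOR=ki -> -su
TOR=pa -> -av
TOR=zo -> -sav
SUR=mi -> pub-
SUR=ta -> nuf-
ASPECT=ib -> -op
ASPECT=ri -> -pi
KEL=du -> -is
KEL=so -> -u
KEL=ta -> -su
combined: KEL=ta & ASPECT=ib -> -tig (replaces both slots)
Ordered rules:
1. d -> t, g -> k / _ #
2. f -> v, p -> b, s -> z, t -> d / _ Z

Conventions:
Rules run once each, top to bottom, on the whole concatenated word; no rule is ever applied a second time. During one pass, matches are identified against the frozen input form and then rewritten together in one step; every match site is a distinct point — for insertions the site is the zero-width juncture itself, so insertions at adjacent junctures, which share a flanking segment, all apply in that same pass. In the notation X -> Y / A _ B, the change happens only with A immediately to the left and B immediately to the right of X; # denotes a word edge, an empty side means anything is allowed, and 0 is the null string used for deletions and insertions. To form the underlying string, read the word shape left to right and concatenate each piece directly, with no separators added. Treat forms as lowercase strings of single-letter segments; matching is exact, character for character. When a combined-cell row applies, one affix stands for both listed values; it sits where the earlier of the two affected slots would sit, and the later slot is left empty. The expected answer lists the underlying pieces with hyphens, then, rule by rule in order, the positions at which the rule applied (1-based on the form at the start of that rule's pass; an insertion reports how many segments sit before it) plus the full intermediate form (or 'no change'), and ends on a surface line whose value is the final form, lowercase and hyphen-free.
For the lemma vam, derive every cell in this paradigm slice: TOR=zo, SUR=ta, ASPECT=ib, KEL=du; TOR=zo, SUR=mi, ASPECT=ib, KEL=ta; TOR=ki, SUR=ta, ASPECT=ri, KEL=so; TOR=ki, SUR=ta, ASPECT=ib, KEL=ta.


cell TOR=zo, SUR=ta, ASPECT=ib, KEL=du:
underlying: nuf-vam-sav-is-op
1. d -> t, g -> k / _ #: no change
2. f -> v, p -> b, s -> z, t -> d / _ Z: fires at position(s) 3: nuvvamsavisop
surface: nuvvamsavisop

cell TOR=zo, SUR=mi, ASPECT=ib, KEL=ta:
underlying: pub-vam-sav-tig
1. d -> t, g -> k / _ #: fires at position(s) 12: pubvamsavtik
2. f -> v, p -> b, s -> z, t -> d / _ Z: no change
surface: pubvamsavtik

cell TOR=ki, SUR=ta, ASPECT=ri, KEL=so:
underlying: nuf-vam-su-u-pi
1. d -> t, g -> k / _ #: no change
2. f -> v, p -> b, s -> z, t -> d / _ Z: fires at position(s) 3: nuvvamsuupi
surface: nuvvamsuupi

cell TOR=ki, SUR=ta, ASPECT=ib, KEL=ta:
underlying: nuf-vam-su-tig
1. d -> t, g -> k / _ #: fires at position(s) 11: nufvamsutik
2. f -> v, p -> b, s -> z, t -> d / _ Z: fires at position(s) 3: nuvvamsutik
surface: nuvvamsutik


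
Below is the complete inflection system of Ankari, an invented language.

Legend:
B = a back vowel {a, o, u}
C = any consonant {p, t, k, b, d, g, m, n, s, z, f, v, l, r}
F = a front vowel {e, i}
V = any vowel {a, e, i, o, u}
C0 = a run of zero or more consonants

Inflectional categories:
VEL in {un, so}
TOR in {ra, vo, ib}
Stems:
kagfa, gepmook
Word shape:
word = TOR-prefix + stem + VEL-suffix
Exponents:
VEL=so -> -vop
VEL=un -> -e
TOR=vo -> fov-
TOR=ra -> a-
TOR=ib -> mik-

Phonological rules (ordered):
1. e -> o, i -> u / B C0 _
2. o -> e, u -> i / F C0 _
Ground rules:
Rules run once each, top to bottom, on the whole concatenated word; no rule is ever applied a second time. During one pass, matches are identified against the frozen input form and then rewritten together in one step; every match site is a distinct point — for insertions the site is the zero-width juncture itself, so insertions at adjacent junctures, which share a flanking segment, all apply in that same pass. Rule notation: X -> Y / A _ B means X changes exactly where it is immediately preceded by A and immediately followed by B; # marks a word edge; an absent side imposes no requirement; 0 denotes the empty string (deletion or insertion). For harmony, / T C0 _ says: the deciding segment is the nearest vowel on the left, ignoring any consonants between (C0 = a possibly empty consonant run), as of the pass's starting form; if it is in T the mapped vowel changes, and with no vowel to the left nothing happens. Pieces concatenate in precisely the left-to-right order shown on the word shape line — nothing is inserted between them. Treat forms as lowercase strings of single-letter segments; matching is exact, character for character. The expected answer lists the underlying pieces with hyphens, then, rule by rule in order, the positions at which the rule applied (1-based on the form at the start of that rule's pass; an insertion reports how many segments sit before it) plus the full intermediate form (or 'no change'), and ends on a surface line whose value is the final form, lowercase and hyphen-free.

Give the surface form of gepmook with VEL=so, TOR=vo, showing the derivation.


underlying: fov-gepmook-vop
1. e -> o, i -> u / B C0 _: fires at position(s) 5: fovgopmookvop
2. o -> e, u -> i / F C0 _: no change
surface: fovgopmookvop


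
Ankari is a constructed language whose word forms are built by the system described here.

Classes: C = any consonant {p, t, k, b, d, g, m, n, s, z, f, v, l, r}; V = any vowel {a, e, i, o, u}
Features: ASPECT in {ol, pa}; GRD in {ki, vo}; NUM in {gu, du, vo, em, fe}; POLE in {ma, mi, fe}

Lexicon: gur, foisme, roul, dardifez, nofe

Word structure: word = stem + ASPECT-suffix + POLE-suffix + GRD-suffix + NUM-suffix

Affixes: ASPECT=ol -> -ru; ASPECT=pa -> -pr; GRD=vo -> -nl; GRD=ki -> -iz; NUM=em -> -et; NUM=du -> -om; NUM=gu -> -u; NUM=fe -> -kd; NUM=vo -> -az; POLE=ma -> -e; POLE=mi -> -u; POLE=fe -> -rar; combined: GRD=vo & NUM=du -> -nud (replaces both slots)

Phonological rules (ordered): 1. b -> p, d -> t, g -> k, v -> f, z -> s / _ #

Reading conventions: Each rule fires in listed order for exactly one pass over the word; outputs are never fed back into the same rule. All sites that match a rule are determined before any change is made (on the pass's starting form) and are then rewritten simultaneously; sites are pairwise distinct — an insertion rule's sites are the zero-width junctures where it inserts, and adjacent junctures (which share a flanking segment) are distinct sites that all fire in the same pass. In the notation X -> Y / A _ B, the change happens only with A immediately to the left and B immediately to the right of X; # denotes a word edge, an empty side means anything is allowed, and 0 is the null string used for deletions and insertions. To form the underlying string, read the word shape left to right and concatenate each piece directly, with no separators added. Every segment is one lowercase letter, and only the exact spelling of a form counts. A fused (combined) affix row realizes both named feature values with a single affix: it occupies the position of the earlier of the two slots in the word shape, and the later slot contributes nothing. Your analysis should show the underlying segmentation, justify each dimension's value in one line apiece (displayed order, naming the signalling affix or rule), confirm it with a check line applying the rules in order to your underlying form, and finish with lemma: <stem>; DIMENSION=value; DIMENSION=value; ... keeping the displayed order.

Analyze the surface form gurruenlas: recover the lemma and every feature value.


underlying: gur-ru-e-nl-az
ASPECT=ol - signalled by the affix -ru
GRD=vo - signalled by the affix -nl
NUM=vo - signalled by the affix -az
POLE=ma - signalled by the affix -e
check: gurruenlaz -> gurruenlas
lemma: gur; ASPECT=ol; GRD=vo; NUM=vo; POLE=ma


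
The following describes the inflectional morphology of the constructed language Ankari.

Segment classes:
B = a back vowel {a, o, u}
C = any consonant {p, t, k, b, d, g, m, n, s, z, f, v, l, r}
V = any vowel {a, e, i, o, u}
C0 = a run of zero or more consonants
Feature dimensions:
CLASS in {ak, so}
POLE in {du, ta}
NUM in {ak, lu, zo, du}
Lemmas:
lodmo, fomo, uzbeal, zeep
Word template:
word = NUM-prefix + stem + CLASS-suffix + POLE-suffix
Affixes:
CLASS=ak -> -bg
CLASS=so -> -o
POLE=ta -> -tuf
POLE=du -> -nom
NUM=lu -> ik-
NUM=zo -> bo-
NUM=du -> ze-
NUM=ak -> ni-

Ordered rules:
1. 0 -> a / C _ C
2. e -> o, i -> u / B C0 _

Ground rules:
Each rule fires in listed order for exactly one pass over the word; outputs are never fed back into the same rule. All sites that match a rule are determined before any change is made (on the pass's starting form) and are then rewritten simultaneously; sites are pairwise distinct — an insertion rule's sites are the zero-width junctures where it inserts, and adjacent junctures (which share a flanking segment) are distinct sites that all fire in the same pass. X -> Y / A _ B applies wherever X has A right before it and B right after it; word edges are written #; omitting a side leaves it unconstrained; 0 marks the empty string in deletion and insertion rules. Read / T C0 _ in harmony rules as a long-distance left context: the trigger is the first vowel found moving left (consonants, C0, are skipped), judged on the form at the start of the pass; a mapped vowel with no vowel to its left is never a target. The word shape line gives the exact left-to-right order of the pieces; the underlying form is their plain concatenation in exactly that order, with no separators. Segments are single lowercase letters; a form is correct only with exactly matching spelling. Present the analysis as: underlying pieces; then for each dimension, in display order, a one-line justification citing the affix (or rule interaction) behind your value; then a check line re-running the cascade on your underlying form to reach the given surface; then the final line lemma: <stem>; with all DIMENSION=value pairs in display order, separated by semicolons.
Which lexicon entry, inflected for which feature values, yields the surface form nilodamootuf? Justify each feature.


underlying: ni-lodmo-o-tuf
CLASS=so - signalled by the affix -o
POLE=ta - signalled by the affix -tuf
NUM=ak - signalled by the affix ni-
check: nilodmootuf -> nilodamootuf -> nilodamootuf
lemma: lodmo; CLASS=so; POLE=ta; NUM=ak


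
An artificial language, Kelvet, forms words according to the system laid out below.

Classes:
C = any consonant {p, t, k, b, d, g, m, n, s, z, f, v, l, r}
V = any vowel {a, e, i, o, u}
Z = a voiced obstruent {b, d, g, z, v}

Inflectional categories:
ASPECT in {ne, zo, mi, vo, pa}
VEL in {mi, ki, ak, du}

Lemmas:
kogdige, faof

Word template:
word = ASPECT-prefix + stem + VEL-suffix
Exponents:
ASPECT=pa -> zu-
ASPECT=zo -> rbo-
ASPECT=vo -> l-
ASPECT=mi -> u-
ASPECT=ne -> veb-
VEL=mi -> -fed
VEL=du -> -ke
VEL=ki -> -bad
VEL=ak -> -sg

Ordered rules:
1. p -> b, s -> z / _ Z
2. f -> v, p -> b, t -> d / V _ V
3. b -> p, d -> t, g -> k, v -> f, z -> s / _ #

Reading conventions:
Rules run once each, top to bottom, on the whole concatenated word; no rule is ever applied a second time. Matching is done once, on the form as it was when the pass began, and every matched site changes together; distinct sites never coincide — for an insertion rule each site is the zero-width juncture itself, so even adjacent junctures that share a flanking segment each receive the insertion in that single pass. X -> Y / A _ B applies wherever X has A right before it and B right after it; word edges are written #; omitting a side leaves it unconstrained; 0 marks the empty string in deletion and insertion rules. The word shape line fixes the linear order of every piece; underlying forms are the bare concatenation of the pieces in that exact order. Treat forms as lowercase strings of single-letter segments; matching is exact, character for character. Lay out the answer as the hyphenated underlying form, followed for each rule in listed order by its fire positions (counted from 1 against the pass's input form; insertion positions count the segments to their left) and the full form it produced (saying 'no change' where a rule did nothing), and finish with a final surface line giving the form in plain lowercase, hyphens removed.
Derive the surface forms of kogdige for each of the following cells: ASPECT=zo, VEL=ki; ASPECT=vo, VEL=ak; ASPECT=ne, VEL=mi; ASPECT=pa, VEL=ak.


cell ASPECT=zo, VEL=ki:
underlying: rbo-kogdige-bad
1. p -> b, s -> z / _ Z: no change
2. f -> v, p -> b, t -> d / V _ V: no change
3. b -> p, d -> t, g -> k, v -> f, z -> s / _ #: fires at position(s) 13: rbokogdigebat
surface: rbokogdigebat

cell ASPECT=vo, VEL=ak:
underlying: l-kogdige-sg
1. p -> b, s -> z / _ Z: fires at position(s) 9: lkogdigezg
2. f -> v, p -> b, t -> d / V _ V: no change
3. b -> p, d -> t, g -> k, v -> f, z -> s / _ #: fires at position(s) 10: lkogdigezk
surface: lkogdigezk

cell ASPECT=ne, VEL=mi:
underlying: veb-kogdige-fed
1. p -> b, s -> z / _ Z: no change
2. f -> v, p -> b, t -> d / V _ V: fires at position(s) 11: vebkogdigeved
3. b -> p, d -> t, g -> k, v -> f, z -> s / _ #: fires at position(s) 13: vebkogdigevet
surface: vebkogdigevet

cell ASPECT=pa, VEL=ak:
underlying: zu-kogdige-sg
1. p -> b, s -> z / _ Z: fires at position(s) 10: zukogdigezg
2. f -> v, p -> b, t -> d / V _ V: no change
3. b -> p, d -> t, g -> k, v -> f, z -> s / _ #: fires at position(s) 11: zukogdigezk
surface: zukogdigezk


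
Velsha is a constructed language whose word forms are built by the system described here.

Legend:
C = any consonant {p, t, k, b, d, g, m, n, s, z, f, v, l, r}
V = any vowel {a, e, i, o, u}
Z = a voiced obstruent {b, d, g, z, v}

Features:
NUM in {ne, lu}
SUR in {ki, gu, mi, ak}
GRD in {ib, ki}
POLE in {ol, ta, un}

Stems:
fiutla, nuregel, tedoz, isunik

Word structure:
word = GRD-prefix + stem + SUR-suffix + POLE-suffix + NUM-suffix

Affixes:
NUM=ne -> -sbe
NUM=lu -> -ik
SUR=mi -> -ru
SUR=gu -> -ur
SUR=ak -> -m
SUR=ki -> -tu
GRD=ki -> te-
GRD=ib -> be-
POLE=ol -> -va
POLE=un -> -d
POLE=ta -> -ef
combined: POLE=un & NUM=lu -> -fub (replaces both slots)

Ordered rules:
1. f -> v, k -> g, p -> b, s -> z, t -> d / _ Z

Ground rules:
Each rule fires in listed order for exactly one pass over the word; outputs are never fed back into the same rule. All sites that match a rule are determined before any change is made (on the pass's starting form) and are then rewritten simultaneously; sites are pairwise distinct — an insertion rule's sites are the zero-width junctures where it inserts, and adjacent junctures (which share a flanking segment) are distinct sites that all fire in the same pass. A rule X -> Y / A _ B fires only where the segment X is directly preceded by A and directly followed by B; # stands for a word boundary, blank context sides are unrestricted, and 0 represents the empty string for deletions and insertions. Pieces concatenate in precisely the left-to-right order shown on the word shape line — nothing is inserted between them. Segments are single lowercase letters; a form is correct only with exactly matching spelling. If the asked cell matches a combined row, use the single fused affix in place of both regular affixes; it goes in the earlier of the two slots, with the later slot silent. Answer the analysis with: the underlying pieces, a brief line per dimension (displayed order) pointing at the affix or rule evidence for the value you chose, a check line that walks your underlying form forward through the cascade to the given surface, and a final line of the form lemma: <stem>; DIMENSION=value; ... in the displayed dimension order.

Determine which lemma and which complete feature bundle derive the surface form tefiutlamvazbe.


underlying: te-fiutla-m-va-sbe
NUM=ne - signalled by the affix -sbe
SUR=ak - signalled by the affix -m
GRD=ki - signalled by the affix te-
POLE=ol - signalled by the affix -va
check: tefiutlamvasbe -> tefiutlamvazbe
lemma: fiutla; NUM=ne; SUR=ak; GRD=ki; POLE=ol


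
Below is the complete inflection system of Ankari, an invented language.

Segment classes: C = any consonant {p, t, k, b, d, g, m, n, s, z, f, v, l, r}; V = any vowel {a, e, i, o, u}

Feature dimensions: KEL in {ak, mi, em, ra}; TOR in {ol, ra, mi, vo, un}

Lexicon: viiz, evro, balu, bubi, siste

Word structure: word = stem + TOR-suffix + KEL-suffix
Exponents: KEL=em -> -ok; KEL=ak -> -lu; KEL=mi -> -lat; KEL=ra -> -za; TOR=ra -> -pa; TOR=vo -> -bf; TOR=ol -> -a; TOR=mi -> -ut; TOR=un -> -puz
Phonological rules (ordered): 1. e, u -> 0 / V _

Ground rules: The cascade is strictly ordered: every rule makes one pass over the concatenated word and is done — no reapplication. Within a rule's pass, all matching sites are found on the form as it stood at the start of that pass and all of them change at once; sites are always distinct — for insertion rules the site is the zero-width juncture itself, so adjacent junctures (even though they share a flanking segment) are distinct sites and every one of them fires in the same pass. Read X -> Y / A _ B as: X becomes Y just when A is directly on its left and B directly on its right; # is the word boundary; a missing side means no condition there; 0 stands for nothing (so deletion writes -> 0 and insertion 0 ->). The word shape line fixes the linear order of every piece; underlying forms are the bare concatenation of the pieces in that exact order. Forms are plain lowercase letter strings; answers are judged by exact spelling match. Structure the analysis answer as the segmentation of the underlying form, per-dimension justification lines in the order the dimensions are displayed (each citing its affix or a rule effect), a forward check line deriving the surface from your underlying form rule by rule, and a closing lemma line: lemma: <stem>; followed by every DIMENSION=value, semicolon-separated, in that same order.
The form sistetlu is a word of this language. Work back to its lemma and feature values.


underlying: siste-ut-lu
KEL=ak - signalled by the affix -lu
TOR=mi - signalled by the affix -ut
check: sisteutlu -> sistetlu
lemma: siste; KEL=ak; TOR=mi


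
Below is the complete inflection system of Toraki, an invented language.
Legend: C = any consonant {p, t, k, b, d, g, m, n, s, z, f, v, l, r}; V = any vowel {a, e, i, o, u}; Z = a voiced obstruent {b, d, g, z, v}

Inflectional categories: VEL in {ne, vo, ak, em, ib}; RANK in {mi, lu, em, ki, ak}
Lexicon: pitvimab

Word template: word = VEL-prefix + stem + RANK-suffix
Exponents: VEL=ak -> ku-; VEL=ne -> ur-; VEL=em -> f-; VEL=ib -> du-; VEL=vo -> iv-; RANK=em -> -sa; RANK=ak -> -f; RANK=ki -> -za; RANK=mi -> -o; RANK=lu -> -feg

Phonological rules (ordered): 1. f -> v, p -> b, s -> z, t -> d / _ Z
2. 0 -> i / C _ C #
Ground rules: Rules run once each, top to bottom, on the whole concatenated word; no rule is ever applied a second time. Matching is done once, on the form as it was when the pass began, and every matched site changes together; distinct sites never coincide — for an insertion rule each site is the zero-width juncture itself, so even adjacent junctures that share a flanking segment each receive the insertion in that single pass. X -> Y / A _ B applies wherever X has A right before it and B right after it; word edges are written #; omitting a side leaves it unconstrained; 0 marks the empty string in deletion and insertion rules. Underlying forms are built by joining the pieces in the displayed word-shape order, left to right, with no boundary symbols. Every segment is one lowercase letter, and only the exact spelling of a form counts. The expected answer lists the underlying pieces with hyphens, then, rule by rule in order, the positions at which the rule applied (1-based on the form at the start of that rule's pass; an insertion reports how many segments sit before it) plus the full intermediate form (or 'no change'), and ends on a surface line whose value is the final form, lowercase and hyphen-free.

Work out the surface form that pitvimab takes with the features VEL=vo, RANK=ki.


underlying: iv-pitvimab-za
1. f -> v, p -> b, s -> z, t -> d / _ Z: fires at position(s) 5: ivpidvimabza
2. 0 -> i / C _ C #: no change
surface: ivpidvimabza


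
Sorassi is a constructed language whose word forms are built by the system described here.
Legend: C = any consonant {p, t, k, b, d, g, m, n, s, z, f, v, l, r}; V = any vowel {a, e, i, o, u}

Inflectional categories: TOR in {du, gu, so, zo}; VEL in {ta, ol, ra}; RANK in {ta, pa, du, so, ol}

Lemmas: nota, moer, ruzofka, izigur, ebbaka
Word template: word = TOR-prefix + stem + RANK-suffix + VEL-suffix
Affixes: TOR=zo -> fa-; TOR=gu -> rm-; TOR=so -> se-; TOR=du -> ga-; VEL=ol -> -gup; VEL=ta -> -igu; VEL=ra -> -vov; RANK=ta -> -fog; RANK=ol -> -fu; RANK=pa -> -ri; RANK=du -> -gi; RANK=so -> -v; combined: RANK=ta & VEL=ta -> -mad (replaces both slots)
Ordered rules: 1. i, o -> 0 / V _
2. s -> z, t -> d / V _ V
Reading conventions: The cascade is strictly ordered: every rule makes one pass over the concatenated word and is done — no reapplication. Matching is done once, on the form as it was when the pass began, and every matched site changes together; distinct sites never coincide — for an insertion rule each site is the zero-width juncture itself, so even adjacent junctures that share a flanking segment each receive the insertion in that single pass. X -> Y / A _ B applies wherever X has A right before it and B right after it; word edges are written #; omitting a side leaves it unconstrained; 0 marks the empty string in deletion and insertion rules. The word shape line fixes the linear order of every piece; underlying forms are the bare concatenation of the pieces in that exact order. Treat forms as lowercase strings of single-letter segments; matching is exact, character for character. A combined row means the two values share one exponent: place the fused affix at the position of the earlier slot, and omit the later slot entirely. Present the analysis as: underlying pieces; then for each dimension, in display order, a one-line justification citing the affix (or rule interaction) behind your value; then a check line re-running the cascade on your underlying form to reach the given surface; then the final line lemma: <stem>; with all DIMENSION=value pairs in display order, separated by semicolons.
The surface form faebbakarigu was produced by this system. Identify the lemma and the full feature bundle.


underlying: fa-ebbaka-ri-igu
TOR=zo - signalled by the affix fa-
VEL=ta - signalled by the affix -igu
RANK=pa - signalled by the affix -ri
check: faebbakariigu -> faebbakarigu -> faebbakarigu
lemma: ebbaka; TOR=zo; VEL=ta; RANK=pa


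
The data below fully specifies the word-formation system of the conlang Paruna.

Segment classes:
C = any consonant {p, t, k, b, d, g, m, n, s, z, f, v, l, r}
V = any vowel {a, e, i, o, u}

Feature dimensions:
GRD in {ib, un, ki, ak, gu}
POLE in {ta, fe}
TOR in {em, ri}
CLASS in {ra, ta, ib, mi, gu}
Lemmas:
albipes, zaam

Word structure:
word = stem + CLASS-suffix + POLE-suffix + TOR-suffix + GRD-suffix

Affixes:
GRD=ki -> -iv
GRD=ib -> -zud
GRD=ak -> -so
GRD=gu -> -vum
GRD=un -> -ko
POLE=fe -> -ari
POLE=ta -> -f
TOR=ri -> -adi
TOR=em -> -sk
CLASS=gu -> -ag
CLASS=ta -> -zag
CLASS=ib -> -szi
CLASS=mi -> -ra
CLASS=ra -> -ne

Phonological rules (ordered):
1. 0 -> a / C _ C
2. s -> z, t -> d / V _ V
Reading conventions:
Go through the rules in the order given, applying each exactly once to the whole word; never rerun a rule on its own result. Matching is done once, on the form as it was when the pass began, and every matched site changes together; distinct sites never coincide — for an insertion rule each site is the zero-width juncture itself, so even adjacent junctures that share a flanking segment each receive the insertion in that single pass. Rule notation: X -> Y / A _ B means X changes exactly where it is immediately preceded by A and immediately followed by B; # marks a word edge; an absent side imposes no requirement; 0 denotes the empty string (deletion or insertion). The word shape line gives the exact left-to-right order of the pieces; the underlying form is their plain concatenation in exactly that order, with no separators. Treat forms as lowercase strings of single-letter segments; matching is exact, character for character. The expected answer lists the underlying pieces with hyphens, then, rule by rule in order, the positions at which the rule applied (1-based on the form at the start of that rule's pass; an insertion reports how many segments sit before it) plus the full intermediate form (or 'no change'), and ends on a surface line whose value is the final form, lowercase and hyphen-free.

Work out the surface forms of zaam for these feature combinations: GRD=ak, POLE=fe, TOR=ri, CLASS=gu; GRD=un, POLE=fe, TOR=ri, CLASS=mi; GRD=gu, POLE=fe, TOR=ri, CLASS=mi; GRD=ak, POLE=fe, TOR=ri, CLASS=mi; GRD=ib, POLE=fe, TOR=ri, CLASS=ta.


cell GRD=ak, POLE=fe, TOR=ri, CLASS=gu:
underlying: zaam-ag-ari-adi-so
1. 0 -> a / C _ C: no change
2. s -> z, t -> d / V _ V: fires at position(s) 13: zaamagariadizo
surface: zaamagariadizo

cell GRD=un, POLE=fe, TOR=ri, CLASS=mi:
underlying: zaam-ra-ari-adi-ko
1. 0 -> a / C _ C: inserts after position(s) 4: zaamaraariadiko
2. s -> z, t -> d / V _ V: no change
surface: zaamaraariadiko

cell GRD=gu, POLE=fe, TOR=ri, CLASS=mi:
underlying: zaam-ra-ari-adi-vum
1. 0 -> a / C _ C: inserts after position(s) 4: zaamaraariadivum
2. s -> z, t -> d / V _ V: no change
surface: zaamaraariadivum

cell GRD=ak, POLE=fe, TOR=ri, CLASS=mi:
underlying: zaam-ra-ari-adi-so
1. 0 -> a / C _ C: inserts after position(s) 4: zaamaraariadiso
2. s -> z, t -> d / V _ V: fires at position(s) 14: zaamaraariadizo
surface: zaamaraariadizo

cell GRD=ib, POLE=fe, TOR=ri, CLASS=ta:
underlying: zaam-zag-ari-adi-zud
1. 0 -> a / C _ C: inserts after position(s) 4: zaamazagariadizud
2. s -> z, t -> d / V _ V: no change
surface: zaamazagariadizud


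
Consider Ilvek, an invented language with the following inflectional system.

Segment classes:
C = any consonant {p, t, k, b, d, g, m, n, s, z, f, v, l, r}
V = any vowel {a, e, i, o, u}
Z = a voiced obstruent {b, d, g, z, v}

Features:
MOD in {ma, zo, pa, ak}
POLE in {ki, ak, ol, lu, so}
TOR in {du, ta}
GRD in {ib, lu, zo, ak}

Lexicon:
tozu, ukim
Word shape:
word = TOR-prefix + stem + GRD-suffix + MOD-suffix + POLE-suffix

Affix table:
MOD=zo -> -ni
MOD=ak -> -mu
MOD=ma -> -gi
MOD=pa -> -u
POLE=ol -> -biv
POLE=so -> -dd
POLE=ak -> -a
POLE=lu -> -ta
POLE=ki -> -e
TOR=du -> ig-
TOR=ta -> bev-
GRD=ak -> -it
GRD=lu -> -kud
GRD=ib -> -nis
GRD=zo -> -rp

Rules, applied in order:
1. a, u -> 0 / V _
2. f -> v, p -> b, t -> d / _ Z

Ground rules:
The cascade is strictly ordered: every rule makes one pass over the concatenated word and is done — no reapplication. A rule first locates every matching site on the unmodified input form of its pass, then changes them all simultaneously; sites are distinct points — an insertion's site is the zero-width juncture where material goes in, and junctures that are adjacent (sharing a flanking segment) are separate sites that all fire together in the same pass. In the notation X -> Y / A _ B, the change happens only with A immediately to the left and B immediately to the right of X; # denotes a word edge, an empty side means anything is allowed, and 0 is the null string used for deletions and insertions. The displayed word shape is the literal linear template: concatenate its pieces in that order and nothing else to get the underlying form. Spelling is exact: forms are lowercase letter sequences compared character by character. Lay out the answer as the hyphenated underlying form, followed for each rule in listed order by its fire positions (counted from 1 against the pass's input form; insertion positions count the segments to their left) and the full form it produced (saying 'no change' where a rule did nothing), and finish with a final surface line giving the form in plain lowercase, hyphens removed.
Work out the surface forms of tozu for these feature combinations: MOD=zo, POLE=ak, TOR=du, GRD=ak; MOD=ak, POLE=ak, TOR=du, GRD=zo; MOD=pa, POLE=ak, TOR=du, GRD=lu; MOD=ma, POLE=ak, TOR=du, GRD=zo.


cell MOD=zo, POLE=ak, TOR=du, GRD=ak:
underlying: ig-tozu-it-ni-a
1. a, u -> 0 / V _: fires at position(s) 11: igtozuitni
2. f -> v, p -> b, t -> d / _ Z: no change
surface: igtozuitni

cell MOD=ak, POLE=ak, TOR=du, GRD=zo:
underlying: ig-tozu-rp-mu-a
1. a, u -> 0 / V _: fires at position(s) 11: igtozurpmu
2. f -> v, p -> b, t -> d / _ Z: no change
surface: igtozurpmu

cell MOD=pa, POLE=ak, TOR=du, GRD=lu:
underlying: ig-tozu-kud-u-a
1. a, u -> 0 / V _: fires at position(s) 11: igtozukudu
2. f -> v, p -> b, t -> d / _ Z: no change
surface: igtozukudu

cell MOD=ma, POLE=ak, TOR=du, GRD=zo:
underlying: ig-tozu-rp-gi-a
1. a, u -> 0 / V _: fires at position(s) 11: igtozurpgi
2. f -> v, p -> b, t -> d / _ Z: fires at position(s) 8: igtozurbgi
surface: igtozurbgi


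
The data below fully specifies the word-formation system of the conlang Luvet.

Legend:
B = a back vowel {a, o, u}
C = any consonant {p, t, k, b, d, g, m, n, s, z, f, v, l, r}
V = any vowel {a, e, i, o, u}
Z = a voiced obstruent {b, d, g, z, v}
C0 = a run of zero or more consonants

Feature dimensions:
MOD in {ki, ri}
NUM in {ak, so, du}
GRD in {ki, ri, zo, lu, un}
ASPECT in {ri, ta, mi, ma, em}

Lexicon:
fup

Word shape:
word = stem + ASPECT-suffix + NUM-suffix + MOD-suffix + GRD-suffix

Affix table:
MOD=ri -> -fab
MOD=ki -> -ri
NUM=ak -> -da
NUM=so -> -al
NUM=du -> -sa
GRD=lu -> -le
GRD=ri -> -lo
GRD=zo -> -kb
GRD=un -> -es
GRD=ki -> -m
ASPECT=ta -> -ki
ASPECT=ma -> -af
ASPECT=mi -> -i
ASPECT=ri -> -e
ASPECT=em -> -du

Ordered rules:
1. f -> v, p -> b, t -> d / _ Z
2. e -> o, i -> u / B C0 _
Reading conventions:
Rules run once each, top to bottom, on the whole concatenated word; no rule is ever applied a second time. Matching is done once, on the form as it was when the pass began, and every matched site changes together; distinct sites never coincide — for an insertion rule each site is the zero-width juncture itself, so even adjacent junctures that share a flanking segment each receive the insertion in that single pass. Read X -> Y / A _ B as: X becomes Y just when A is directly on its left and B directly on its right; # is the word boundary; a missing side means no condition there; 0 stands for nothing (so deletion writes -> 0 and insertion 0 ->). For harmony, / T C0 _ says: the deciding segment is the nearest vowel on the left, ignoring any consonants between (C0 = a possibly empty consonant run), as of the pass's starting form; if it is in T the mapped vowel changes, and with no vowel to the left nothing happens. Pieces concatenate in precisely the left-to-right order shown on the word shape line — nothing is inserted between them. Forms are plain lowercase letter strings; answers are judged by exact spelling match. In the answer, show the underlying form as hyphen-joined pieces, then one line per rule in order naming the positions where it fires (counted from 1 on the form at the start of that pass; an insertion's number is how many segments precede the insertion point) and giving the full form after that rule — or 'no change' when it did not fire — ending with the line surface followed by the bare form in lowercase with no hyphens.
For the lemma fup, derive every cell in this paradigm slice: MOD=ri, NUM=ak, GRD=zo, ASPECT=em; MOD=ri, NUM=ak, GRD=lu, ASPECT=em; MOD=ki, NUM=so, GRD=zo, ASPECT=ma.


cell MOD=ri, NUM=ak, GRD=zo, ASPECT=em:
underlying: fup-du-da-fab-kb
1. f -> v, p -> b, t -> d / _ Z: fires at position(s) 3: fubdudafabkb
2. e -> o, i -> u / B C0 _: no change
surface: fubdudafabkb

cell MOD=ri, NUM=ak, GRD=lu, ASPECT=em:
underlying: fup-du-da-fab-le
1. f -> v, p -> b, t -> d / _ Z: fires at position(s) 3: fubdudafable
2. e -> o, i -> u / B C0 _: fires at position(s) 12: fubdudafablo
surface: fubdudafablo

cell MOD=ki, NUM=so, GRD=zo, ASPECT=ma:
underlying: fup-af-al-ri-kb
1. f -> v, p -> b, t -> d / _ Z: no change
2. e -> o, i -> u / B C0 _: fires at position(s) 9: fupafalrukb
surface: fupafalrukb


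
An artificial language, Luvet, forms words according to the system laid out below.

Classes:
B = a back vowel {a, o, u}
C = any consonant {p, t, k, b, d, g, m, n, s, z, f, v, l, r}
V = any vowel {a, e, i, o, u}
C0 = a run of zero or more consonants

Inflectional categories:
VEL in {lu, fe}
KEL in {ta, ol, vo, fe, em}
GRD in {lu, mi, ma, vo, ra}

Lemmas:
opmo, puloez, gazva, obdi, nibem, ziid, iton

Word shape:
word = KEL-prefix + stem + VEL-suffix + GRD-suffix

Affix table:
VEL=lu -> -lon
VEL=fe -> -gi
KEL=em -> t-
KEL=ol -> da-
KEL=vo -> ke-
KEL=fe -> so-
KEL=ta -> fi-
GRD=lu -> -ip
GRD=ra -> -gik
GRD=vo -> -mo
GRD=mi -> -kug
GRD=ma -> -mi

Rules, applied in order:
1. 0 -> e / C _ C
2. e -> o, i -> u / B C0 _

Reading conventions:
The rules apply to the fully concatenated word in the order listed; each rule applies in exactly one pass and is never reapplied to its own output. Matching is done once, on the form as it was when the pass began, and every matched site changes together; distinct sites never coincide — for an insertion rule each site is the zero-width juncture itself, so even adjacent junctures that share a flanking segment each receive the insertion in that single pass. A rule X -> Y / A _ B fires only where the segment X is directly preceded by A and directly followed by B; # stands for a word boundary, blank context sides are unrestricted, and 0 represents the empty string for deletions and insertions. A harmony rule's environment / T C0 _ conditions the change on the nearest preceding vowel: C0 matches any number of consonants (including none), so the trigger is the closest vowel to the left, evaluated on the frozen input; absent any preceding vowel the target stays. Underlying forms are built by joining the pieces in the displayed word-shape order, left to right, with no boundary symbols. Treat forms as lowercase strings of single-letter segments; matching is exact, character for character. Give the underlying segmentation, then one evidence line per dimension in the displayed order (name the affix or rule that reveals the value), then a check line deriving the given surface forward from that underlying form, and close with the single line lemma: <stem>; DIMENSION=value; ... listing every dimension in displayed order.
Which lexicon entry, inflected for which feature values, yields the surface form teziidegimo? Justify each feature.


underlying: t-ziid-gi-mo
VEL=fe - signalled by the affix -gi
KEL=em - signalled by the affix t-
GRD=vo - signalled by the affix -mo
check: tziidgimo -> teziidegimo -> teziidegimo
lemma: ziid; VEL=fe; KEL=em; GRD=vo
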